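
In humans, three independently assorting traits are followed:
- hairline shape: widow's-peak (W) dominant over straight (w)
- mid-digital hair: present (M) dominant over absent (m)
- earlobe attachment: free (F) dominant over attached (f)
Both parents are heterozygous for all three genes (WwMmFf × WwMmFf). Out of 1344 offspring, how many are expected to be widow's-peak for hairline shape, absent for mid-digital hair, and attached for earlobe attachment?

Trihybrid cross: WwMmFf × WwMmFf
Each trait segregates independently with a 3:1 phenotypic ratio, so each gene contributes 3/4 (dominant) or 1/4 (recessive).
Target: widow's-peak (hairline shape), absent (mid-digital hair), attached (earlobe attachment)
Probability = product of independent per-trait probabilities
= 3/4 × 1/4 × 1/4 = 3/64
Expected count = 3/64 × 1344 = 63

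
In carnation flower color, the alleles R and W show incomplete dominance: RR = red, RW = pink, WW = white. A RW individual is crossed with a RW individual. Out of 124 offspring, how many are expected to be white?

Punnett square for RW × RW:
Offspring genotypes: 1 RR, 2 RW, 1 WW
Phenotype counts: 1 red, 2 pink, 1 white
white: 1 out of 4 → fraction 1/4
Expected count = 1/4 × 124 = 31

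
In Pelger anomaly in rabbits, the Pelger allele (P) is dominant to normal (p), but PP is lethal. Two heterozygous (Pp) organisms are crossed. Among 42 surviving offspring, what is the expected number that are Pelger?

Cross: Pp × Pp
Punnett square offspring (before lethality): 1 PP, 2 Pp, 1 pp
The PP genotype is lethal (embryos die); surviving offspring: 2 Pp, 1 pp
Pelger: 2 out of 3 → fraction 2/3
Expected count = 2/3 × 42 = 28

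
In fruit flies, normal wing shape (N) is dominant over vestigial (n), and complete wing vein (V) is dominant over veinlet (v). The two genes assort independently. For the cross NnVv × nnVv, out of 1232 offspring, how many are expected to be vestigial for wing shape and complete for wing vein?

Dihybrid cross NnVv × nnVv — consider each gene separately:
wing shape: Nn × nn → 2 Nn, 2 nn → 2 N_ : 2 nn (out of 4)
wing vein: Vv × Vv → 1 VV, 2 Vv, 1 vv → 3 V_ : 1 vv (out of 4)
Looking for: vestigial (nn) and complete (V_)
P(vestigial) = 2/4, P(complete) = 3/4
P(both) = 2/4 × 3/4 = 6/16 = 3/8
Expected count = 3/8 × 1232 = 462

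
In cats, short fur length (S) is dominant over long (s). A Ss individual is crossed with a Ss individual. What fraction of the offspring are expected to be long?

Punnett square for Ss × Ss:
Offspring genotypes: 1 SS, 2 Ss, 1 ss
short: 3, long: 1
long: 1 out of 4
Probability: 1/4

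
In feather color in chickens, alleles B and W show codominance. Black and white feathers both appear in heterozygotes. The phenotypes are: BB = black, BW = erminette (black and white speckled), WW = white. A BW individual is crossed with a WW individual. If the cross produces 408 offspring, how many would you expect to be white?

Punnett square for BW × WW:
Offspring genotypes: 2 BW, 2 WW
Phenotype counts: 2 erminette (black and white speckled), 2 white
white: 2 out of 4 → fraction 1/2
Expected count = 1/2 × 408 = 204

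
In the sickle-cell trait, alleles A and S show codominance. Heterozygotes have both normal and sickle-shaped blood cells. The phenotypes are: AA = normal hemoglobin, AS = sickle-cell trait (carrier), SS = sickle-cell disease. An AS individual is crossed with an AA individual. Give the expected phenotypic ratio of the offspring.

Punnett square for AS × AA:
Offspring genotypes: 2 AA, 2 AS
Phenotype counts: 2 normal hemoglobin, 2 sickle-cell trait (carrier)
Ratio: 1 normal hemoglobin : 1 sickle-cell trait (carrier)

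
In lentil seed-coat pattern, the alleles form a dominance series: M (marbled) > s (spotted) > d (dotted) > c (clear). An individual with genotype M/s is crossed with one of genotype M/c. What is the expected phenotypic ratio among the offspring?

Cross: M/s × M/c
Allele dominance: M > s > d > c
Offspring genotypes: 1 M/M, 1 M/c, 1 M/s, 1 s/c
Phenotype counts: 3 marbled, 1 spotted
Ratio: 3 marbled : 1 spotted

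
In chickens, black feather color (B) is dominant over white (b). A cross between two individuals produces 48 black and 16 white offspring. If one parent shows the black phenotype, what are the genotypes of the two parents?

Observed offspring: 48 black, 16 white
The observed ratio simplifies to 3:1. White (bb) offspring appear, so each parent must contribute one b allele. The parent stated to show black carries B, so it is Bb. The other parent is then either Bb or bb: Bb × bb would give a 1:1 split, whereas Bb × Bb gives 3:1 — matching the data. So both parents are heterozygous (Bb × Bb).
Parent genotypes: Bb × Bb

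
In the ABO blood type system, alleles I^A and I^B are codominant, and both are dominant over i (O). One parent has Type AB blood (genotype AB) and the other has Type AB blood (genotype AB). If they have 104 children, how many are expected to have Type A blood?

Cross: AB × AB
Possible offspring genotypes: 1 AA, 2 AB, 1 BB
Blood type counts: 1 Type A, 2 Type AB, 1 Type B
Probability of Type A: 1/4
Expected count = 1/4 × 104 = 26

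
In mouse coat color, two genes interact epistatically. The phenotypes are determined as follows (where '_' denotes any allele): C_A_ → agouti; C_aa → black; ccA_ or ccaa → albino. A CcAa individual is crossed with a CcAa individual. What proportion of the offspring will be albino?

Cross: CcAa × CcAa — consider each gene separately:
C gene: Cc × Cc → 1 CC, 2 Cc, 1 cc → 3 C_ : 1 cc (out of 4)
A gene: Aa × Aa → 1 AA, 2 Aa, 1 aa → 3 A_ : 1 aa (out of 4)
Genotype classes (out of 4 × 4 = 16): C_A_ = 3×3 = 9; C_aa = 3×1 = 3; ccA_ = 1×3 = 3; ccaa = 1×1 = 1
Apply the phenotype rules: C_A_ (9) → agouti; C_aa (3) → black; ccA_ (3) + ccaa (1) → albino
Phenotype counts (out of 16): 9 agouti, 3 black, 4 albino
albino: 4 out of 16
Probability: 4/16 = 1/4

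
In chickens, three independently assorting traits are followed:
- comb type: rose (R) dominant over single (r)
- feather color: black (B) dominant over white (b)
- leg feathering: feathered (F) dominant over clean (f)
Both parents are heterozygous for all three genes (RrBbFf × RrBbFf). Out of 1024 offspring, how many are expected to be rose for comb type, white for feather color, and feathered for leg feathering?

Trihybrid cross: RrBbFf × RrBbFf
Each trait segregates independently with a 3:1 phenotypic ratio, so each gene contributes 3/4 (dominant) or 1/4 (recessive).
Target: rose (comb type), white (feather color), feathered (leg feathering)
Probability = product of independent per-trait probabilities
= 3/4 × 1/4 × 3/4 = 9/64
Expected count = 9/64 × 1024 = 144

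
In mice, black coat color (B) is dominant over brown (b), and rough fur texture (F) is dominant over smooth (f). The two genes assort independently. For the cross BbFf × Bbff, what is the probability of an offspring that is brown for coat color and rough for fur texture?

Dihybrid cross BbFf × Bbff — consider each gene separately:
coat color: Bb × Bb → 1 BB, 2 Bb, 1 bb → 3 B_ : 1 bb (out of 4)
fur texture: Ff × ff → 2 Ff, 2 ff → 2 F_ : 2 ff (out of 4)
Looking for: brown (bb) and rough (F_)
P(brown) = 1/4, P(rough) = 2/4
P(both) = 1/4 × 2/4 = 2/16 = 1/8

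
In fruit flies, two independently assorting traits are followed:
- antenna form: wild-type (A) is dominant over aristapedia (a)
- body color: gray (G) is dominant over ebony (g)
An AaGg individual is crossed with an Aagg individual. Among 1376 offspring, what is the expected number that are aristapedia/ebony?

Dihybrid cross AaGg × Aagg — consider each gene separately:
antenna form: Aa × Aa → 1 AA, 2 Aa, 1 aa → 3 A_ : 1 aa (out of 4)
body color: Gg × gg → 2 Gg, 2 gg → 2 G_ : 2 gg (out of 4)
Combine (counts out of 4 × 4 = 16): wild-type/gray (A_G_) = 3×2 = 6; wild-type/ebony (A_gg) = 3×2 = 6; aristapedia/gray (aaG_) = 1×2 = 2; aristapedia/ebony (aagg) = 1×2 = 2
Phenotype counts (out of 16): 6 wild-type/gray, 6 wild-type/ebony, 2 aristapedia/gray, 2 aristapedia/ebony
aristapedia/ebony: 2 out of 16 → fraction 1/8
Expected count = 1/8 × 1376 = 172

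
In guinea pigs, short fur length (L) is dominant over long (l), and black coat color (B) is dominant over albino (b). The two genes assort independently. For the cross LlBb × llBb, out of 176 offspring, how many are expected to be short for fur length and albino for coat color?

Dihybrid cross LlBb × llBb — consider each gene separately:
fur length: Ll × ll → 2 Ll, 2 ll → 2 L_ : 2 ll (out of 4)
coat color: Bb × Bb → 1 BB, 2 Bb, 1 bb → 3 B_ : 1 bb (out of 4)
Looking for: short (L_) and albino (bb)
P(short) = 2/4, P(albino) = 1/4
P(both) = 2/4 × 1/4 = 2/16 = 1/8
Expected count = 1/8 × 176 = 22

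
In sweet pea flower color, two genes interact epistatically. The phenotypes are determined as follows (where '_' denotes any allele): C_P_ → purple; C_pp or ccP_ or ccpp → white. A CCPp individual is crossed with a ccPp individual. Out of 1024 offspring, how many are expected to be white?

Cross: CCPp × ccPp — consider each gene separately:
C gene: CC × cc → 4 Cc → 4 C_ (out of 4)
P gene: Pp × Pp → 1 PP, 2 Pp, 1 pp → 3 P_ : 1 pp (out of 4)
Genotype classes (out of 4 × 4 = 16): C_P_ = 4×3 = 12; C_pp = 4×1 = 4
Apply the phenotype rules: C_P_ (12) → purple; C_pp (4) → white
Phenotype counts (out of 16): 12 purple, 4 white
white: 4 out of 16 → fraction 1/4
Expected count = 1/4 × 1024 = 256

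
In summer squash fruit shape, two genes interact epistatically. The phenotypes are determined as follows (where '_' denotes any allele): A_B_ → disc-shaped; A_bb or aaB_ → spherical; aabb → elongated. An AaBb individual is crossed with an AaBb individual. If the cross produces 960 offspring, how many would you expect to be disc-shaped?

Cross: AaBb × AaBb — consider each gene separately:
A gene: Aa × Aa → 1 AA, 2 Aa, 1 aa → 3 A_ : 1 aa (out of 4)
B gene: Bb × Bb → 1 BB, 2 Bb, 1 bb → 3 B_ : 1 bb (out of 4)
Genotype classes (out of 4 × 4 = 16): A_B_ = 3×3 = 9; A_bb = 3×1 = 3; aaB_ = 1×3 = 3; aabb = 1×1 = 1
Apply the phenotype rules: A_B_ (9) → disc-shaped; A_bb (3) + aaB_ (3) → spherical; aabb (1) → elongated
Phenotype counts (out of 16): 9 disc-shaped, 6 spherical, 1 elongated
disc-shaped: 9 out of 16 → fraction 9/16
Expected count = 9/16 × 960 = 540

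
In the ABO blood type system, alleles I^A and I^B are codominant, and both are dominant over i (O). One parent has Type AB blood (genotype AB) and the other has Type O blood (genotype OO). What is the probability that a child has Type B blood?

Cross: AB × OO
Possible offspring genotypes: 2 AO, 2 BO
Blood type counts: 2 Type A, 2 Type B
Probability of Type B: 2/4 = 1/2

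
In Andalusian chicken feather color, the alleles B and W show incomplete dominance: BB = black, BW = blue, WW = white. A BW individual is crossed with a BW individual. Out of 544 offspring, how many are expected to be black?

Punnett square for BW × BW:
Offspring genotypes: 1 BB, 2 BW, 1 WW
Phenotype counts: 1 black, 2 blue, 1 white
black: 1 out of 4 → fraction 1/4
Expected count = 1/4 × 544 = 136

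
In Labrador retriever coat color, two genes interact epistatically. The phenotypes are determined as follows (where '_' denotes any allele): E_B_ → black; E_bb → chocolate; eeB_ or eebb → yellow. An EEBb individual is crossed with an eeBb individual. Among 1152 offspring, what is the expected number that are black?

Cross: EEBb × eeBb — consider each gene separately:
E gene: EE × ee → 4 Ee → 4 E_ (out of 4)
B gene: Bb × Bb → 1 BB, 2 Bb, 1 bb → 3 B_ : 1 bb (out of 4)
Genotype classes (out of 4 × 4 = 16): E_B_ = 4×3 = 12; E_bb = 4×1 = 4
Apply the phenotype rules: E_B_ (12) → black; E_bb (4) → chocolate
Phenotype counts (out of 16): 12 black, 4 chocolate
black: 12 out of 16 → fraction 3/4
Expected count = 3/4 × 1152 = 864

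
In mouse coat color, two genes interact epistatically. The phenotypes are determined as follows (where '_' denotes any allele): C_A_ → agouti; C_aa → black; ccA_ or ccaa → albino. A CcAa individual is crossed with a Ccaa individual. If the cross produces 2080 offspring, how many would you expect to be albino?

Cross: CcAa × Ccaa — consider each gene separately:
C gene: Cc × Cc → 1 CC, 2 Cc, 1 cc → 3 C_ : 1 cc (out of 4)
A gene: Aa × aa → 2 Aa, 2 aa → 2 A_ : 2 aa (out of 4)
Genotype classes (out of 4 × 4 = 16): C_A_ = 3×2 = 6; C_aa = 3×2 = 6; ccA_ = 1×2 = 2; ccaa = 1×2 = 2
Apply the phenotype rules: C_A_ (6) → agouti; C_aa (6) → black; ccA_ (2) + ccaa (2) → albino
Phenotype counts (out of 16): 6 agouti, 6 black, 4 albino
albino: 4 out of 16 → fraction 1/4
Expected count = 1/4 × 2080 = 520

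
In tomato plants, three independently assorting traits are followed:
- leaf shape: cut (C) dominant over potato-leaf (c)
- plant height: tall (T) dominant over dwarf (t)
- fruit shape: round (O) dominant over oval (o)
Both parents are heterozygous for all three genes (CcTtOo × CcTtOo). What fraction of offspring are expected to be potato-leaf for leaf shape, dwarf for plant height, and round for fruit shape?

Trihybrid cross: CcTtOo × CcTtOo
Each trait segregates independently with a 3:1 phenotypic ratio, so each gene contributes 3/4 (dominant) or 1/4 (recessive).
Target: potato-leaf (leaf shape), dwarf (plant height), round (fruit shape)
Probability = product of independent per-trait probabilities
= 1/4 × 1/4 × 3/4 = 3/64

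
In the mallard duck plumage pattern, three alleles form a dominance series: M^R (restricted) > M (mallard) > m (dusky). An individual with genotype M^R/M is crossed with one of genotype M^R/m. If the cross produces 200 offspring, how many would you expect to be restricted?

Cross: M^R/M × M^R/m
Allele dominance: M^R > M > m
Offspring genotypes: 1 M^R/M^R, 1 M^R/m, 1 M^R/M, 1 M/m
Phenotype counts: 3 restricted, 1 mallard
restricted: 3 out of 4 → fraction 3/4
Expected count = 3/4 × 200 = 150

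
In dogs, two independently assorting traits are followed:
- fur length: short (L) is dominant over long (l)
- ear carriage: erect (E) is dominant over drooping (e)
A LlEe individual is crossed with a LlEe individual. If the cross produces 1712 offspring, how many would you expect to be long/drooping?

Dihybrid cross LlEe × LlEe — consider each gene separately:
fur length: Ll × Ll → 1 LL, 2 Ll, 1 ll → 3 L_ : 1 ll (out of 4)
ear carriage: Ee × Ee → 1 EE, 2 Ee, 1 ee → 3 E_ : 1 ee (out of 4)
Combine (counts out of 4 × 4 = 16): short/erect (L_E_) = 3×3 = 9; short/drooping (L_ee) = 3×1 = 3; long/erect (llE_) = 1×3 = 3; long/drooping (llee) = 1×1 = 1
Phenotype counts (out of 16): 9 short/erect, 3 short/drooping, 3 long/erect, 1 long/drooping
long/drooping: 1 out of 16 → fraction 1/16
Expected count = 1/16 × 1712 = 107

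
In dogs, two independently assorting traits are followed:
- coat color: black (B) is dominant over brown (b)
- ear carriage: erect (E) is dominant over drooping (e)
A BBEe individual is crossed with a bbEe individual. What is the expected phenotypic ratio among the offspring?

Dihybrid cross BBEe × bbEe — consider each gene separately:
coat color: BB × bb → 4 Bb → 4 B_ (out of 4)
ear carriage: Ee × Ee → 1 EE, 2 Ee, 1 ee → 3 E_ : 1 ee (out of 4)
Combine (counts out of 4 × 4 = 16): black/erect (B_E_) = 4×3 = 12; black/drooping (B_ee) = 4×1 = 4
Phenotype counts (out of 16): 12 black/erect, 4 black/drooping
Ratio: 3 black/erect : 1 black/drooping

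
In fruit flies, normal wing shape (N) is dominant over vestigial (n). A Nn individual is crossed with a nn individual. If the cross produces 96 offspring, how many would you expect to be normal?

Punnett square for Nn × nn:
Offspring genotypes: 2 Nn, 2 nn
normal: 2, vestigial: 2
normal: 2 out of 4 → fraction 1/2
Expected count = 1/2 × 96 = 48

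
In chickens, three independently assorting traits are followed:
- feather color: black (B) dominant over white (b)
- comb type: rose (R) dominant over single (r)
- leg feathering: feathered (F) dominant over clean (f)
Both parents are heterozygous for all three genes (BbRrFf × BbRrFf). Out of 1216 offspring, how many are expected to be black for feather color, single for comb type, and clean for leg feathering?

Trihybrid cross: BbRrFf × BbRrFf
Each trait segregates independently with a 3:1 phenotypic ratio, so each gene contributes 3/4 (dominant) or 1/4 (recessive).
Target: black (feather color), single (comb type), clean (leg feathering)
Probability = product of independent per-trait probabilities
= 3/4 × 1/4 × 1/4 = 3/64
Expected count = 3/64 × 1216 = 57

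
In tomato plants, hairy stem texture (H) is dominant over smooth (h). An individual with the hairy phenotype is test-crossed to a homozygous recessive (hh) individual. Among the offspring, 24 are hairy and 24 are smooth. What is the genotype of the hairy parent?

Test cross: ? × hh
Offspring: 24 hairy, 24 smooth — approximately 1:1.
A 1:1 ratio in a test cross indicates the unknown parent is heterozygous (Hh).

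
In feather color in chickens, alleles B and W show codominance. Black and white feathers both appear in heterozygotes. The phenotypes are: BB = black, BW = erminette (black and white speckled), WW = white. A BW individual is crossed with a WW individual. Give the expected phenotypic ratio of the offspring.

Punnett square for BW × WW:
Offspring genotypes: 2 BW, 2 WW
Phenotype counts: 2 erminette (black and white speckled), 2 white
Ratio: 1 erminette (black and white speckled) : 1 white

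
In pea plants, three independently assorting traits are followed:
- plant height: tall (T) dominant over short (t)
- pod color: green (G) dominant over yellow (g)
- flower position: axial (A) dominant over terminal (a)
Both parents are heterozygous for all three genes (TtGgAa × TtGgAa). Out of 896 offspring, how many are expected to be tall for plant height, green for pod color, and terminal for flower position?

Trihybrid cross: TtGgAa × TtGgAa
Each trait segregates independently with a 3:1 phenotypic ratio, so each gene contributes 3/4 (dominant) or 1/4 (recessive).
Target: tall (plant height), green (pod color), terminal (flower position)
Probability = product of independent per-trait probabilities
= 3/4 × 3/4 × 1/4 = 9/64
Expected count = 9/64 × 896 = 126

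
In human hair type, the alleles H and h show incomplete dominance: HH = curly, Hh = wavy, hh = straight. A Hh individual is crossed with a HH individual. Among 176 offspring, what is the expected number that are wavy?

Punnett square for Hh × HH:
Offspring genotypes: 2 HH, 2 Hh
Phenotype counts: 2 curly, 2 wavy
wavy: 2 out of 4 → fraction 1/2
Expected count = 1/2 × 176 = 88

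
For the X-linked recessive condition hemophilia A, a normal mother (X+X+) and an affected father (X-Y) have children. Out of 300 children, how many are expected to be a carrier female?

Cross: X+X+ × X-Y
Offspring: 2 X+X-, 2 X+Y
Probability of a carrier female: 2/4 = 1/2
Expected count = 1/2 × 300 = 150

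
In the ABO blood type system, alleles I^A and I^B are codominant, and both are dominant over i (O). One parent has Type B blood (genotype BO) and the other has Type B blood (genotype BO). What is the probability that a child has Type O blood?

Cross: BO × BO
Possible offspring genotypes: 1 BB, 2 BO, 1 OO
Blood type counts: 3 Type B, 1 Type O
Probability of Type O: 1/4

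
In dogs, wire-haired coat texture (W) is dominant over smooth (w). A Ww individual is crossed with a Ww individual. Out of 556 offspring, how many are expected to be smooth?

Punnett square for Ww × Ww:
Offspring genotypes: 1 WW, 2 Ww, 1 ww
wire-haired: 3, smooth: 1
smooth: 1 out of 4 → fraction 1/4
Expected count = 1/4 × 556 = 139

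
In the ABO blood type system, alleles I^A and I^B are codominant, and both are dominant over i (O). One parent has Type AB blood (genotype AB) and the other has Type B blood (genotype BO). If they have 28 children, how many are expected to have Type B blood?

Cross: AB × BO
Possible offspring genotypes: 1 AB, 1 AO, 1 BB, 1 BO
Blood type counts: 1 Type AB, 1 Type A, 2 Type B
Probability of Type B: 2/4 = 1/2
Expected count = 1/2 × 28 = 14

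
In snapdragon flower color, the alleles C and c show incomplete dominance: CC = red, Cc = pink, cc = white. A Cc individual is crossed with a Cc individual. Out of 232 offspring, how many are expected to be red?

Punnett square for Cc × Cc:
Offspring genotypes: 1 CC, 2 Cc, 1 cc
Phenotype counts: 1 red, 2 pink, 1 white
red: 1 out of 4 → fraction 1/4
Expected count = 1/4 × 232 = 58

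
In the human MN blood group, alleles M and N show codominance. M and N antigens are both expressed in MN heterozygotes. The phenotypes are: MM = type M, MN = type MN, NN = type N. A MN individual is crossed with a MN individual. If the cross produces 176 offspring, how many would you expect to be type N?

Punnett square for MN × MN:
Offspring genotypes: 1 MM, 2 MN, 1 NN
Phenotype counts: 1 type M, 2 type MN, 1 type N
type N: 1 out of 4 → fraction 1/4
Expected count = 1/4 × 176 = 44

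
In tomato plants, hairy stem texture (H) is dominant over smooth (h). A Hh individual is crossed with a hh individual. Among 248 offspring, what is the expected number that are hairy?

Punnett square for Hh × hh:
Offspring genotypes: 2 Hh, 2 hh
hairy: 2, smooth: 2
hairy: 2 out of 4 → fraction 1/2
Expected count = 1/2 × 248 = 124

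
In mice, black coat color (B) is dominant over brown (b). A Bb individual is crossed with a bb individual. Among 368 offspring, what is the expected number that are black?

Punnett square for Bb × bb:
Offspring genotypes: 2 Bb, 2 bb
black: 2, brown: 2
black: 2 out of 4 → fraction 1/2
Expected count = 1/2 × 368 = 184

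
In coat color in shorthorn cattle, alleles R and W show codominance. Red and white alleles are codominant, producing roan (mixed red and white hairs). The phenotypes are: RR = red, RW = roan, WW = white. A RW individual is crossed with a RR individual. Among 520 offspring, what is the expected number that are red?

Punnett square for RW × RR:
Offspring genotypes: 2 RR, 2 RW
Phenotype counts: 2 red, 2 roan
red: 2 out of 4 → fraction 1/2
Expected count = 1/2 × 520 = 260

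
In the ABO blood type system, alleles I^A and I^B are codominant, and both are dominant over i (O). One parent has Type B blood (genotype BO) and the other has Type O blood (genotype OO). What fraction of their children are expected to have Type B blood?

Cross: BO × OO
Possible offspring genotypes: 2 BO, 2 OO
Blood type counts: 2 Type B, 2 Type O
Probability of Type B: 2/4 = 1/2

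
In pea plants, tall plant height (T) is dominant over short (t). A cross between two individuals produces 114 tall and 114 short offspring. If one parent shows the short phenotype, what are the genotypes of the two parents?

Observed offspring: 114 tall, 114 short
The observed ratio simplifies to 1:1. One parent shows short, so its genotype must be tt. A 1:1 offspring split requires the other parent to be heterozygous (Tt).
Parent genotypes: tt × Tt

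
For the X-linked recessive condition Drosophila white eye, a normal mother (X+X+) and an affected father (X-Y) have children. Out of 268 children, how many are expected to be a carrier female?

Cross: X+X+ × X-Y
Offspring: 2 X+X-, 2 X+Y
Probability of a carrier female: 2/4 = 1/2
Expected count = 1/2 × 268 = 134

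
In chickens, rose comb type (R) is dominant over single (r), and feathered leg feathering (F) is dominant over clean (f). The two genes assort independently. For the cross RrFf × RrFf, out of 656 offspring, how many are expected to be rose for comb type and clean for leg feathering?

Dihybrid cross RrFf × RrFf — consider each gene separately:
comb type: Rr × Rr → 1 RR, 2 Rr, 1 rr → 3 R_ : 1 rr (out of 4)
leg feathering: Ff × Ff → 1 FF, 2 Ff, 1 ff → 3 F_ : 1 ff (out of 4)
Looking for: rose (R_) and clean (ff)
P(rose) = 3/4, P(clean) = 1/4
P(both) = 3/4 × 1/4 = 3/16
Expected count = 3/16 × 656 = 123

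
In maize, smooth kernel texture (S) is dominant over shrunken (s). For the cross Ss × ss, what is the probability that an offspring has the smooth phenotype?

Punnett square for Ss × ss:
Offspring genotypes: 2 Ss, 2 ss
Total offspring: 4
Count with target: 2
Probability: 2/4 = 1/2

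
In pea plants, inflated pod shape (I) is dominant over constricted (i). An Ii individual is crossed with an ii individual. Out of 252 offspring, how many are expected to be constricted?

Punnett square for Ii × ii:
Offspring genotypes: 2 Ii, 2 ii
inflated: 2, constricted: 2
constricted: 2 out of 4 → fraction 1/2
Expected count = 1/2 × 252 = 126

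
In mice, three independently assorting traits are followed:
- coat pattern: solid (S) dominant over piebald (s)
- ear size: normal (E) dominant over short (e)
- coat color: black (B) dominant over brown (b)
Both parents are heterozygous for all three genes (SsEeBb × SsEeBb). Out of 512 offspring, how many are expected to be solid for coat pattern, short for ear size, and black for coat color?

Trihybrid cross: SsEeBb × SsEeBb
Each trait segregates independently with a 3:1 phenotypic ratio, so each gene contributes 3/4 (dominant) or 1/4 (recessive).
Target: solid (coat pattern), short (ear size), black (coat color)
Probability = product of independent per-trait probabilities
= 3/4 × 1/4 × 3/4 = 9/64
Expected count = 9/64 × 512 = 72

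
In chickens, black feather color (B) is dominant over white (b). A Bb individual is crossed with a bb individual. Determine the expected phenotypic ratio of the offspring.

Punnett square for Bb × bb:
Offspring genotypes: 2 Bb, 2 bb
black: 2, white: 2
Ratio: 1:1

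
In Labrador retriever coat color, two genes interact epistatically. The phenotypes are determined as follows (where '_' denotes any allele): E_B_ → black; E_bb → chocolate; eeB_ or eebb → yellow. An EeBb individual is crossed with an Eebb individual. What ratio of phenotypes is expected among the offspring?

Cross: EeBb × Eebb — consider each gene separately:
E gene: Ee × Ee → 1 EE, 2 Ee, 1 ee → 3 E_ : 1 ee (out of 4)
B gene: Bb × bb → 2 Bb, 2 bb → 2 B_ : 2 bb (out of 4)
Genotype classes (out of 4 × 4 = 16): E_B_ = 3×2 = 6; E_bb = 3×2 = 6; eeB_ = 1×2 = 2; eebb = 1×2 = 2
Apply the phenotype rules: E_B_ (6) → black; E_bb (6) → chocolate; eeB_ (2) + eebb (2) → yellow
Phenotype counts (out of 16): 6 black, 6 chocolate, 4 yellow
Ratio: 3 black : 3 chocolate : 2 yellow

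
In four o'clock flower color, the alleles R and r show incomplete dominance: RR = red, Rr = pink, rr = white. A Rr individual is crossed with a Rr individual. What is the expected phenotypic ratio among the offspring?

Punnett square for Rr × Rr:
Offspring genotypes: 1 RR, 2 Rr, 1 rr
Phenotype counts: 1 red, 2 pink, 1 white
Ratio: 1 red : 2 pink : 1 white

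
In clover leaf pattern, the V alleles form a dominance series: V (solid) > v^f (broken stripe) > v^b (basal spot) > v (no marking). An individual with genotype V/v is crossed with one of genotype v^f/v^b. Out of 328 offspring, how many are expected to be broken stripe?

Cross: V/v × v^f/v^b
Allele dominance: V > v^f > v^b > v
Offspring genotypes: 1 V/v^f, 1 V/v^b, 1 v^f/v, 1 v^b/v
Phenotype counts: 2 solid, 1 broken stripe, 1 basal spot
broken stripe: 1 out of 4 → fraction 1/4
Expected count = 1/4 × 328 = 82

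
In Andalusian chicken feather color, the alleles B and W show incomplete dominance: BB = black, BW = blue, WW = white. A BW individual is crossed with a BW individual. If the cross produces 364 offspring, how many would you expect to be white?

Punnett square for BW × BW:
Offspring genotypes: 1 BB, 2 BW, 1 WW
Phenotype counts: 1 black, 2 blue, 1 white
white: 1 out of 4 → fraction 1/4
Expected count = 1/4 × 364 = 91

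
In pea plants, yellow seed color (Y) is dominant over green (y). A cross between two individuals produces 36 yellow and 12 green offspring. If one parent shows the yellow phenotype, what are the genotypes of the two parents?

Observed offspring: 36 yellow, 12 green
The observed ratio simplifies to 3:1. Green (yy) offspring appear, so each parent must contribute one y allele. The parent stated to show yellow carries Y, so it is Yy. The other parent is then either Yy or yy: Yy × yy would give a 1:1 split, whereas Yy × Yy gives 3:1 — matching the data. So both parents are heterozygous (Yy × Yy).
Parent genotypes: Yy × Yy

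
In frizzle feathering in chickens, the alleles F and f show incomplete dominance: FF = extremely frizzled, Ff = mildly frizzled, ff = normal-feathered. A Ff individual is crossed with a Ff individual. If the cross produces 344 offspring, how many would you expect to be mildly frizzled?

Punnett square for Ff × Ff:
Offspring genotypes: 1 FF, 2 Ff, 1 ff
Phenotype counts: 1 extremely frizzled, 2 mildly frizzled, 1 normal-feathered
mildly frizzled: 2 out of 4 → fraction 1/2
Expected count = 1/2 × 344 = 172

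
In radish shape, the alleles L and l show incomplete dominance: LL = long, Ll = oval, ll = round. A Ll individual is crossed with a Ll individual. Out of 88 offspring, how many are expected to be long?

Punnett square for Ll × Ll:
Offspring genotypes: 1 LL, 2 Ll, 1 ll
Phenotype counts: 1 long, 2 oval, 1 round
long: 1 out of 4 → fraction 1/4
Expected count = 1/4 × 88 = 22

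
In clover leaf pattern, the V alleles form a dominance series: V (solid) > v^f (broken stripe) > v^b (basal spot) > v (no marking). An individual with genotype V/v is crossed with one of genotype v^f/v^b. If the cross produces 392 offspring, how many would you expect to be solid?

Cross: V/v × v^f/v^b
Allele dominance: V > v^f > v^b > v
Offspring genotypes: 1 V/v^f, 1 V/v^b, 1 v^f/v, 1 v^b/v
Phenotype counts: 2 solid, 1 broken stripe, 1 basal spot
solid: 2 out of 4 → fraction 1/2
Expected count = 1/2 × 392 = 196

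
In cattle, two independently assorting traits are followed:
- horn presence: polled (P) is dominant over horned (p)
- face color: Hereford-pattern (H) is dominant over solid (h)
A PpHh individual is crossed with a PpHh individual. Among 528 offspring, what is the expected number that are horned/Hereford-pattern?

Dihybrid cross PpHh × PpHh — consider each gene separately:
horn presence: Pp × Pp → 1 PP, 2 Pp, 1 pp → 3 P_ : 1 pp (out of 4)
face color: Hh × Hh → 1 HH, 2 Hh, 1 hh → 3 H_ : 1 hh (out of 4)
Combine (counts out of 4 × 4 = 16): polled/Hereford-pattern (P_H_) = 3×3 = 9; polled/solid (P_hh) = 3×1 = 3; horned/Hereford-pattern (ppH_) = 1×3 = 3; horned/solid (pphh) = 1×1 = 1
Phenotype counts (out of 16): 9 polled/Hereford-pattern, 3 polled/solid, 3 horned/Hereford-pattern, 1 horned/solid
horned/Hereford-pattern: 3 out of 16 → fraction 3/16
Expected count = 3/16 × 528 = 99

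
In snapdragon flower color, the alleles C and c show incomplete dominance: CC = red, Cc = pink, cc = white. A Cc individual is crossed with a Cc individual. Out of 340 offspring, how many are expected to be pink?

Punnett square for Cc × Cc:
Offspring genotypes: 1 CC, 2 Cc, 1 cc
Phenotype counts: 1 red, 2 pink, 1 white
pink: 2 out of 4 → fraction 1/2
Expected count = 1/2 × 340 = 170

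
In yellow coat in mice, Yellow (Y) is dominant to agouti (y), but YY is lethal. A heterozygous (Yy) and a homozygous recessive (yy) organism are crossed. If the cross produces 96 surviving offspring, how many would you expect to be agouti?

Cross: Yy × yy
Punnett square offspring (before lethality): 2 Yy, 2 yy
No YY offspring are produced in this cross.
agouti: 2 out of 4 → fraction 1/2
Expected count = 1/2 × 96 = 48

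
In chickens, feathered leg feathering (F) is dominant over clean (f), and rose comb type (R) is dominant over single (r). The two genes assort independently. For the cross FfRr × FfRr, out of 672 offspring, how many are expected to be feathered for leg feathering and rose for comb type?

Dihybrid cross FfRr × FfRr — consider each gene separately:
leg feathering: Ff × Ff → 1 FF, 2 Ff, 1 ff → 3 F_ : 1 ff (out of 4)
comb type: Rr × Rr → 1 RR, 2 Rr, 1 rr → 3 R_ : 1 rr (out of 4)
Looking for: feathered (F_) and rose (R_)
P(feathered) = 3/4, P(rose) = 3/4
P(both) = 3/4 × 3/4 = 9/16
Expected count = 9/16 × 672 = 378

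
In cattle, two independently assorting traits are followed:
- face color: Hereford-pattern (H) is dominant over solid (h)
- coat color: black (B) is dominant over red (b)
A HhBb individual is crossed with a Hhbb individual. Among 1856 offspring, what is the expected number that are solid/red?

Dihybrid cross HhBb × Hhbb — consider each gene separately:
face color: Hh × Hh → 1 HH, 2 Hh, 1 hh → 3 H_ : 1 hh (out of 4)
coat color: Bb × bb → 2 Bb, 2 bb → 2 B_ : 2 bb (out of 4)
Combine (counts out of 4 × 4 = 16): Hereford-pattern/black (H_B_) = 3×2 = 6; Hereford-pattern/red (H_bb) = 3×2 = 6; solid/black (hhB_) = 1×2 = 2; solid/red (hhbb) = 1×2 = 2
Phenotype counts (out of 16): 6 Hereford-pattern/black, 6 Hereford-pattern/red, 2 solid/black, 2 solid/red
solid/red: 2 out of 16 → fraction 1/8
Expected count = 1/8 × 1856 = 232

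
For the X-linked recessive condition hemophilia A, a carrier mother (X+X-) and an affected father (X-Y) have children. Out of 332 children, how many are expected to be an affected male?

Cross: X+X- × X-Y
Offspring: 1 X+X-, 1 X+Y, 1 X-X-, 1 X-Y
Probability of an affected male: 1/4
Expected count = 1/4 × 332 = 83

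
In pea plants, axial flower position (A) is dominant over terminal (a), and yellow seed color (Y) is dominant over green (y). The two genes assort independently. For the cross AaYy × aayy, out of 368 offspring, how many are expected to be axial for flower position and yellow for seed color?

Dihybrid cross AaYy × aayy — consider each gene separately:
flower position: Aa × aa → 2 Aa, 2 aa → 2 A_ : 2 aa (out of 4)
seed color: Yy × yy → 2 Yy, 2 yy → 2 Y_ : 2 yy (out of 4)
Looking for: axial (A_) and yellow (Y_)
P(axial) = 2/4, P(yellow) = 2/4
P(both) = 2/4 × 2/4 = 4/16 = 1/4
Expected count = 1/4 × 368 = 92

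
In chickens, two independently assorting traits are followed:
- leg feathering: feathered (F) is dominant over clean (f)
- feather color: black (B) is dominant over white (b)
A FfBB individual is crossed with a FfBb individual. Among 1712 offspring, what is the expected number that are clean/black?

Dihybrid cross FfBB × FfBb — consider each gene separately:
leg feathering: Ff × Ff → 1 FF, 2 Ff, 1 ff → 3 F_ : 1 ff (out of 4)
feather color: BB × Bb → 2 BB, 2 Bb → 4 B_ (out of 4)
Combine (counts out of 4 × 4 = 16): feathered/black (F_B_) = 3×4 = 12; clean/black (ffB_) = 1×4 = 4
Phenotype counts (out of 16): 12 feathered/black, 4 clean/black
clean/black: 4 out of 16 → fraction 1/4
Expected count = 1/4 × 1712 = 428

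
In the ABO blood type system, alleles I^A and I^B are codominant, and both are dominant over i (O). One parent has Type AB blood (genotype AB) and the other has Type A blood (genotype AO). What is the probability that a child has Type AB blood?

Cross: AB × AO
Possible offspring genotypes: 1 AA, 1 AO, 1 AB, 1 BO
Blood type counts: 2 Type A, 1 Type AB, 1 Type B
Probability of Type AB: 1/4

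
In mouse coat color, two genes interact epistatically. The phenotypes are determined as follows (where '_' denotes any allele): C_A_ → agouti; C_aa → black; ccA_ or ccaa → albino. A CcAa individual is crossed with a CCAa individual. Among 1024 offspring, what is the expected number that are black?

Cross: CcAa × CCAa — consider each gene separately:
C gene: Cc × CC → 2 CC, 2 Cc → 4 C_ (out of 4)
A gene: Aa × Aa → 1 AA, 2 Aa, 1 aa → 3 A_ : 1 aa (out of 4)
Genotype classes (out of 4 × 4 = 16): C_A_ = 4×3 = 12; C_aa = 4×1 = 4
Apply the phenotype rules: C_A_ (12) → agouti; C_aa (4) → black
Phenotype counts (out of 16): 12 agouti, 4 black
black: 4 out of 16 → fraction 1/4
Expected count = 1/4 × 1024 = 256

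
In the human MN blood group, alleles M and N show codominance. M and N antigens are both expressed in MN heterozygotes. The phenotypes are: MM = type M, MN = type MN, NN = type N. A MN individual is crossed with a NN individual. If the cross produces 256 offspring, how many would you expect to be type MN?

Punnett square for MN × NN:
Offspring genotypes: 2 MN, 2 NN
Phenotype counts: 2 type MN, 2 type N
type MN: 2 out of 4 → fraction 1/2
Expected count = 1/2 × 256 = 128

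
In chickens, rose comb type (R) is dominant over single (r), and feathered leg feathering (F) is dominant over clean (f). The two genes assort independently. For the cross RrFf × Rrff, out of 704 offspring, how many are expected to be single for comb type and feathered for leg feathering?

Dihybrid cross RrFf × Rrff — consider each gene separately:
comb type: Rr × Rr → 1 RR, 2 Rr, 1 rr → 3 R_ : 1 rr (out of 4)
leg feathering: Ff × ff → 2 Ff, 2 ff → 2 F_ : 2 ff (out of 4)
Looking for: single (rr) and feathered (F_)
P(single) = 1/4, P(feathered) = 2/4
P(both) = 1/4 × 2/4 = 2/16 = 1/8
Expected count = 1/8 × 704 = 88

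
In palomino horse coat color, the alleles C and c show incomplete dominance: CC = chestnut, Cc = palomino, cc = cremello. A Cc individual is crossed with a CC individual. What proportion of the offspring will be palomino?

Punnett square for Cc × CC:
Offspring genotypes: 2 CC, 2 Cc
Phenotype counts: 2 chestnut, 2 palomino
palomino: 2 out of 4
Probability: 2/4 = 1/2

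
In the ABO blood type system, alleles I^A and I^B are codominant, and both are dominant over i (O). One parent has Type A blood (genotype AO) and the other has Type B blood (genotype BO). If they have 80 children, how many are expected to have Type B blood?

Cross: AO × BO
Possible offspring genotypes: 1 AB, 1 AO, 1 BO, 1 OO
Blood type counts: 1 Type AB, 1 Type A, 1 Type B, 1 Type O
Probability of Type B: 1/4
Expected count = 1/4 × 80 = 20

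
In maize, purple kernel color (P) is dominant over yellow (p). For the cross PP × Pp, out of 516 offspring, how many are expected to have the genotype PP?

Punnett square for PP × Pp:
Offspring genotypes: 2 PP, 2 Pp
Total offspring: 4
Count with target: 2
Probability: 2/4 = 1/2
Expected count = 1/2 × 516 = 258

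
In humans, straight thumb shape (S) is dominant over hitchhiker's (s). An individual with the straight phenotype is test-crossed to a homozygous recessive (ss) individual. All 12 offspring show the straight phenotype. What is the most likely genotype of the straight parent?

Test cross: ? × ss
All offspring are straight.
If the unknown parent were heterozygous (Ss), about half of 12 offspring would be hitchhiker's; none are. The unknown parent is most likely homozygous dominant (SS).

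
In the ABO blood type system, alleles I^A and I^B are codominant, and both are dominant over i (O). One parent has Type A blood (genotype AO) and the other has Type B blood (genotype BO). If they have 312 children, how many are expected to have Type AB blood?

Cross: AO × BO
Possible offspring genotypes: 1 AB, 1 AO, 1 BO, 1 OO
Blood type counts: 1 Type AB, 1 Type A, 1 Type B, 1 Type O
Probability of Type AB: 1/4
Expected count = 1/4 × 312 = 78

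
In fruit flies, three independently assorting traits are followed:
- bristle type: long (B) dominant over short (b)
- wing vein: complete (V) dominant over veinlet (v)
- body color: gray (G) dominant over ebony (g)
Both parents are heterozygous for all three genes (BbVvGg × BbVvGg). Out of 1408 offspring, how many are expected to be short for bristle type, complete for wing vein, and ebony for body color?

Trihybrid cross: BbVvGg × BbVvGg
Each trait segregates independently with a 3:1 phenotypic ratio, so each gene contributes 3/4 (dominant) or 1/4 (recessive).
Target: short (bristle type), complete (wing vein), ebony (body color)
Probability = product of independent per-trait probabilities
= 1/4 × 3/4 × 1/4 = 3/64
Expected count = 3/64 × 1408 = 66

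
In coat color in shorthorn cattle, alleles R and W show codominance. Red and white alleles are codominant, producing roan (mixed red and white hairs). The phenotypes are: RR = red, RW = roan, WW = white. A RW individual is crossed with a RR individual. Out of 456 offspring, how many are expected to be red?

Punnett square for RW × RR:
Offspring genotypes: 2 RR, 2 RW
Phenotype counts: 2 red, 2 roan
red: 2 out of 4 → fraction 1/2
Expected count = 1/2 × 456 = 228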